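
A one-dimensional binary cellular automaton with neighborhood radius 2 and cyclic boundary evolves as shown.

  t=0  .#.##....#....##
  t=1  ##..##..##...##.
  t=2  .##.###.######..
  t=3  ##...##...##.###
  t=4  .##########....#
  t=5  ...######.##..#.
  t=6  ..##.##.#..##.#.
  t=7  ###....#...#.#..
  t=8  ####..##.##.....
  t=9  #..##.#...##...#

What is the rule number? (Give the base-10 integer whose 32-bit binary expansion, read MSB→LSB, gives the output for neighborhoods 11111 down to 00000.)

3072479452

  nb #####: next=#  (t=2,i=10, bit31=1)
  nb ####.: next=.  (t=2,i=12, bit30=0)
  nb ###.#: next=#  (t=2,i=6, bit29=1)
  nb ###..: next=#  (t=2,i=13, bit28=1)
  nb ##.##: next=.  (t=1,i=15, bit27=0)
  nb ##.#.: next=#  (t=0,i=0, bit26=1)
  nb ##..#: next=#  (t=1,i=2, bit25=1)
  nb ##...: next=#  (t=0,i=5, bit24=1)
  nb #.###: next=.  (t=2,i=4, bit23=0)
  nb #.##.: next=.  (t=0,i=3, bit22=0)
  nb #.#.#: next=#  (t=0,i=1, bit21=1)
  nb #.#..: next=.  (t=6,i=8, bit20=0)
  nb #..##: next=.  (t=1,i=3, bit19=0)
  nb #..#.: next=.  (t=5,i=13, bit18=0)
  nb #...#: next=#  (t=1,i=11, bit17=1)
  nb #....: next=.  (t=0,i=6, bit16=0)
  nb .####: next=.  (t=2,i=9, bit15=0)
  nb .###.: next=#  (t=2,i=5, bit14=1)
  nb .##.#: next=.  (t=0,i=15, bit13=0)
  nb .##..: next=#  (t=0,i=4, bit12=1)
  nb .#.##: next=.  (t=0,i=2, bit11=0)
  nb .#.#.: next=.  (t=7,i=12, bit10=0)
  nb .#..#: next=.  (t=6,i=9, bit9=0)
  nb .#...: next=.  (t=0,i=10, bit8=0)
  nb ..###: next=#  (t=5,i=3, bit7=1)
  nb ..##.: next=#  (t=0,i=14, bit6=1)
  nb ..#.#: next=.  (t=4,i=15, bit5=0)
  nb ..#..: next=#  (t=0,i=9, bit4=1)
  nb ...##: next=#  (t=0,i=13, bit3=1)
  nb ...#.: next=#  (t=0,i=8, bit2=1)
  nb ....#: next=.  (t=0,i=7, bit1=0)
  nb .....: next=.  (t=8,i=13, bit0=0)
  bits 10110111001000100101000011011100 = 3072479452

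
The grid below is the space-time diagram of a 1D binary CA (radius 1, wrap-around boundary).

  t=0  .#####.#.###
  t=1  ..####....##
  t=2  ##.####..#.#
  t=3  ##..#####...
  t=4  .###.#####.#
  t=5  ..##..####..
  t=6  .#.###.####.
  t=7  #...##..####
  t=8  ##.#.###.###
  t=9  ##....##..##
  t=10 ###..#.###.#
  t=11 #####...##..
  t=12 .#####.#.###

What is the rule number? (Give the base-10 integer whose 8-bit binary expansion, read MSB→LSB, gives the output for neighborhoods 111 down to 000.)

210

  ###|#  b7=1 t=0,i=2
  ##.|#  b6=1 t=0,i=5
  #.#|.  b5=0 t=0,i=0
  #..|#  b4=1 t=1,i=0
  .##|.  b3=0 t=0,i=1
  .#.|.  b2=0 t=0,i=7
  ..#|#  b1=1 t=1,i=1
  ...|.  b0=0 t=1,i=7
  bits 11010010 = 210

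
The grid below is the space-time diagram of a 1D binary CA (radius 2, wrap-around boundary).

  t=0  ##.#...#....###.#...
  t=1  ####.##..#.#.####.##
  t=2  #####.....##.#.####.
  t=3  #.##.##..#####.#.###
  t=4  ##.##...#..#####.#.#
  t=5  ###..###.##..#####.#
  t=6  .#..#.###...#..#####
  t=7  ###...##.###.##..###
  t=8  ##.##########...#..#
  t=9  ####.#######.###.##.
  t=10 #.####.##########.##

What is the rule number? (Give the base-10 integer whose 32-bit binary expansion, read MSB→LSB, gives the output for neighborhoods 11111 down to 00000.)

  nb #####: next=#  (t=1,i=0, bit31=1)
  nb ####.: next=#  (t=1,i=2, bit30=1)
  nb ###.#: next=#  (t=0,i=14, bit29=1)
  nb ###..: next=.  (t=2,i=4, bit28=0)
  nb ##.##: next=#  (t=1,i=4, bit27=1)
  nb ##.#.: next=#  (t=0,i=2, bit26=1)
  nb ##..#: next=.  (t=1,i=7, bit25=0)
  nb ##...: next=#  (t=2,i=5, bit24=1)
  nb #.###: next=#  (t=1,i=13, bit23=1)
  nb #.##.: next=.  (t=1,i=5, bit22=0)
  nb #.#.#: next=#  (t=1,i=11, bit21=1)
  nb #.#..: next=#  (t=0,i=3, bit20=1)
  nb #..##: next=#  (t=3,i=8, bit19=1)
  nb #..#.: next=.  (t=1,i=8, bit18=0)
  nb #...#: next=#  (t=0,i=5, bit17=1)
  nb #....: next=#  (t=0,i=9, bit16=1)
  nb .####: next=.  (t=1,i=14, bit15=0)
  nb .###.: next=#  (t=0,i=13, bit14=1)
  nb .##.#: next=#  (t=0,i=1, bit13=1)
  nb .##..: next=.  (t=1,i=6, bit12=0)
  nb .#.##: next=.  (t=1,i=12, bit11=0)
  nb .#.#.: next=#  (t=1,i=10, bit10=1)
  nb .#..#: next=#  (t=4,i=9, bit9=1)
  nb .#...: next=.  (t=0,i=4, bit8=0)
  nb ..###: next=.  (t=0,i=12, bit7=0)
  nb ..##.: next=#  (t=0,i=0, bit6=1)
  nb ..#.#: next=.  (t=1,i=9, bit5=0)
  nb ..#..: next=.  (t=0,i=7, bit4=0)
  nb ...##: next=#  (t=0,i=11, bit3=1)
  nb ...#.: next=#  (t=0,i=6, bit2=1)
  nb ....#: next=.  (t=0,i=10, bit1=0)
  nb .....: next=.  (t=2,i=7, bit0=0)
  bits 11101101101110110110011001001100 = 3988481612

3988481612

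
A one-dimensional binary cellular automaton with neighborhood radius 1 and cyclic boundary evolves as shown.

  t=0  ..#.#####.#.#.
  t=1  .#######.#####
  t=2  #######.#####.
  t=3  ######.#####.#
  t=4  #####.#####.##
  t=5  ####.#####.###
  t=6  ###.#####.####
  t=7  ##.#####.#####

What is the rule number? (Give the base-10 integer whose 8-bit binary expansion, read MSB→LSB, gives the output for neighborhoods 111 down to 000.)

190

  [7] ### => #  t=0,i=5
  [6] ##. => .  t=0,i=8
  [5] #.# => #  t=0,i=3
  [4] #.. => #  t=0,i=13
  [3] .## => #  t=0,i=4
  [2] .#. => #  t=0,i=2
  [1] ..# => #  t=0,i=1
  [0] ... => .  t=0,i=0
  bits 10111110 = 190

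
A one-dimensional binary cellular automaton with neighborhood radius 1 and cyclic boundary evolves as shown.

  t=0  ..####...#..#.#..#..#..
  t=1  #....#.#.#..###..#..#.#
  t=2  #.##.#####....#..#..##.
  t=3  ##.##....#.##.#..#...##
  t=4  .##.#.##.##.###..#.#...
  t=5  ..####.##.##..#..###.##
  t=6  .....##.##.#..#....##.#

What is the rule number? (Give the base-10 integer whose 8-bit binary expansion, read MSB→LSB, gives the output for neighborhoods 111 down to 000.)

  ### -> .   bit 7 = 0  t=0,i=3
  ##. -> #   bit 6 = 1  t=0,i=5
  #.# -> #   bit 5 = 1  t=0,i=13
  #.. -> .   bit 4 = 0  t=0,i=6
  .## -> .   bit 3 = 0  t=0,i=2
  .#. -> #   bit 2 = 1  t=0,i=9
  ..# -> .   bit 1 = 0  t=0,i=1
  ... -> #   bit 0 = 1  t=0,i=0
  bits 01100101 = 101

101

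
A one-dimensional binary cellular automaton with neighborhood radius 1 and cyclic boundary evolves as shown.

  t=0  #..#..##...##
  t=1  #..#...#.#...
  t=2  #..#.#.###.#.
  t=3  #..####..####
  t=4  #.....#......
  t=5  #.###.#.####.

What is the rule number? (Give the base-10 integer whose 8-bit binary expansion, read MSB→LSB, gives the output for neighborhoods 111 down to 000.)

101

  ### -> .   bit 7 = 0  t=0,i=12
  ##. -> #   bit 6 = 1  t=0,i=0
  #.# -> #   bit 5 = 1  t=1,i=8
  #.. -> .   bit 4 = 0  t=0,i=1
  .## -> .   bit 3 = 0  t=0,i=6
  .#. -> #   bit 2 = 1  t=0,i=3
  ..# -> .   bit 1 = 0  t=0,i=2
  ... -> #   bit 0 = 1  t=0,i=9
  bits 01100101 = 101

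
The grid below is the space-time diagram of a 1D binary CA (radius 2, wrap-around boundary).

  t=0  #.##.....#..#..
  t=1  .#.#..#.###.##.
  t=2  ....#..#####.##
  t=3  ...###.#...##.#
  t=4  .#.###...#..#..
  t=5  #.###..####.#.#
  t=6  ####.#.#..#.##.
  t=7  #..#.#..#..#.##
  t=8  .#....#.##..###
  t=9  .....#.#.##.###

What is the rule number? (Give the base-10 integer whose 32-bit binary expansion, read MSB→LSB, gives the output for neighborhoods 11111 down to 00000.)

  ##### -> .   bit 31 = 0  t=2,i=9
  ####. -> .   bit 30 = 0  t=2,i=10
  ###.# -> #   bit 29 = 1  t=1,i=10
  ###.. -> .   bit 28 = 0  t=4,i=5
  ##.## -> #   bit 27 = 1  t=1,i=11
  ##.#. -> .   bit 26 = 0  t=3,i=6
  ##..# -> #   bit 25 = 1  t=1,i=14
  ##... -> .   bit 24 = 0  t=0,i=4
  #.### -> #   bit 23 = 1  t=1,i=8
  #.##. -> .   bit 22 = 0  t=0,i=2
  #.#.# -> #   bit 21 = 1  t=5,i=12
  #.#.. -> .   bit 20 = 0  t=1,i=3
  #..## -> .   bit 19 = 0  t=2,i=6
  #..#. -> .   bit 18 = 0  t=0,i=11
  #...# -> #   bit 17 = 1  t=3,i=1
  #.... -> .   bit 16 = 0  t=0,i=5
  .#### -> .   bit 15 = 0  t=2,i=8
  .###. -> #   bit 14 = 1  t=1,i=9
  .##.# -> #   bit 13 = 1  t=3,i=12
  .##.. -> #   bit 12 = 1  t=0,i=3
  .#.## -> #   bit 11 = 1  t=0,i=1
  .#.#. -> .   bit 10 = 0  t=1,i=2
  .#..# -> #   bit 9 = 1  t=0,i=10
  .#... -> .   bit 8 = 0  t=3,i=0
  ..### -> #   bit 7 = 1  t=2,i=7
  ..##. -> .   bit 6 = 0  t=3,i=11
  ..#.# -> .   bit 5 = 0  t=0,i=0
  ..#.. -> #   bit 4 = 1  t=0,i=9
  ...## -> .   bit 3 = 0  t=3,i=2
  ...#. -> #   bit 2 = 1  t=0,i=8
  ....# -> .   bit 1 = 0  t=0,i=7
  ..... -> #   bit 0 = 1  t=0,i=6
  bits 00101010101000100111101010010101 = 715291285

715291285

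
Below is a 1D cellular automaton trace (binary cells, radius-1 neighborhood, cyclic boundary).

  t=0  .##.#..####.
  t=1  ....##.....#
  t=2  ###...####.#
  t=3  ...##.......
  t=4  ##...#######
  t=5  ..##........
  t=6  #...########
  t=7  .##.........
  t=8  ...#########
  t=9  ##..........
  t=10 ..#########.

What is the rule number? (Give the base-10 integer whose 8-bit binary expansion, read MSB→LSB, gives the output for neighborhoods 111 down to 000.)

21

  nb ###: next=.  (t=0,i=8, bit7=0)
  nb ##.: next=.  (t=0,i=2, bit6=0)
  nb #.#: next=.  (t=0,i=3, bit5=0)
  nb #..: next=#  (t=0,i=5, bit4=1)
  nb .##: next=.  (t=0,i=1, bit3=0)
  nb .#.: next=#  (t=0,i=4, bit2=1)
  nb ..#: next=.  (t=0,i=0, bit1=0)
  nb ...: next=#  (t=1,i=1, bit0=1)
  bits 00010101 = 21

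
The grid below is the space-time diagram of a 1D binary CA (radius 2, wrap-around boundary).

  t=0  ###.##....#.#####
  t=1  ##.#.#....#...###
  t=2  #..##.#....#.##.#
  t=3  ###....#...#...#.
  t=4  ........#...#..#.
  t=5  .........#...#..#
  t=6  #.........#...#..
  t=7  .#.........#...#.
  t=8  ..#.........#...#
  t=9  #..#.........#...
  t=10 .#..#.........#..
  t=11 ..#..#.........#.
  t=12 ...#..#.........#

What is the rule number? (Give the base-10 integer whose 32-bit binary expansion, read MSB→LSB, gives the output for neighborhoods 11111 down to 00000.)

3391625128

  #####|#  b31=1 t=0,i=0
  ####.|#  b30=1 t=0,i=1
  ###.#|.  b29=0 t=0,i=2
  ###..|.  b28=0 t=3,i=2
  ##.##|#  b27=1 t=0,i=3
  ##.#.|.  b26=0 t=1,i=2
  ##..#|#  b25=1 t=2,i=1
  ##...|.  b24=0 t=0,i=6
  #.###|.  b23=0 t=0,i=12
  #.##.|.  b22=0 t=0,i=4
  #.#.#|#  b21=1 t=1,i=3
  #.#..|.  b20=0 t=1,i=5
  #..##|#  b19=1 t=2,i=2
  #..#.|.  b18=0 t=4,i=14
  #...#|.  b17=0 t=1,i=12
  #....|.  b16=0 t=0,i=7
  .####|.  b15=0 t=0,i=13
  .###.|.  b14=0 t=3,i=1
  .##.#|.  b13=0 t=2,i=4
  .##..|#  b12=1 t=0,i=5
  .#.##|.  b11=0 t=0,i=11
  .#.#.|#  b10=1 t=1,i=4
  .#..#|#  b9=1 t=4,i=13
  .#...|#  b8=1 t=1,i=6
  ..###|#  b7=1 t=1,i=14
  ..##.|.  b6=0 t=2,i=3
  ..#.#|#  b5=1 t=0,i=10
  ..#..|.  b4=0 t=1,i=10
  ...##|#  b3=1 t=1,i=13
  ...#.|.  b2=0 t=0,i=9
  ....#|.  b1=0 t=0,i=8
  .....|.  b0=0 t=4,i=1
  bits 11001010001010000001011110101000 = 3391625128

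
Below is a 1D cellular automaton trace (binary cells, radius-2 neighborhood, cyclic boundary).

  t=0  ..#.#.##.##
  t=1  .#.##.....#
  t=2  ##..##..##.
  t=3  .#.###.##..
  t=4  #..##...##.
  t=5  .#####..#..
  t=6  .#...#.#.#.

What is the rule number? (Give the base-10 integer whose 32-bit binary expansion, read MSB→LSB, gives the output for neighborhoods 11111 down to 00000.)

  #####|.  b31=0 t=5,i=3
  ####.|.  b30=0 t=5,i=4
  ###.#|.  b29=0 t=3,i=5
  ###..|#  b28=1 t=5,i=5
  ##.##|.  b27=0 t=0,i=8
  ##.#.|.  b26=0 t=4,i=10
  ##..#|.  b25=0 t=0,i=0
  ##...|#  b24=1 t=1,i=5
  #.###|#  b23=1 t=3,i=3
  #.##.|.  b22=0 t=0,i=6
  #.#.#|#  b21=1 t=0,i=4
  #.#..|.  b20=0 t=4,i=0
  #..##|#  b19=1 t=2,i=3
  #..#.|#  b18=1 t=0,i=1
  #...#|.  b17=0 t=3,i=10
  #....|.  b16=0 t=1,i=6
  .####|.  b15=0 t=5,i=2
  .###.|#  b14=1 t=3,i=4
  .##.#|.  b13=0 t=0,i=7
  .##..|#  b12=1 t=0,i=10
  .#.##|.  b11=0 t=0,i=5
  .#.#.|#  b10=1 t=0,i=3
  .#..#|#  b9=1 t=4,i=1
  .#...|#  b8=1 t=5,i=9
  ..###|#  b7=1 t=5,i=1
  ..##.|#  b6=1 t=2,i=4
  ..#.#|.  b5=0 t=0,i=2
  ..#..|.  b4=0 t=5,i=8
  ...##|.  b3=0 t=4,i=7
  ...#.|#  b2=1 t=1,i=9
  ....#|#  b1=1 t=1,i=8
  .....|.  b0=0 t=1,i=7
  bits 00010001101011000101011111000110 = 296507334

296507334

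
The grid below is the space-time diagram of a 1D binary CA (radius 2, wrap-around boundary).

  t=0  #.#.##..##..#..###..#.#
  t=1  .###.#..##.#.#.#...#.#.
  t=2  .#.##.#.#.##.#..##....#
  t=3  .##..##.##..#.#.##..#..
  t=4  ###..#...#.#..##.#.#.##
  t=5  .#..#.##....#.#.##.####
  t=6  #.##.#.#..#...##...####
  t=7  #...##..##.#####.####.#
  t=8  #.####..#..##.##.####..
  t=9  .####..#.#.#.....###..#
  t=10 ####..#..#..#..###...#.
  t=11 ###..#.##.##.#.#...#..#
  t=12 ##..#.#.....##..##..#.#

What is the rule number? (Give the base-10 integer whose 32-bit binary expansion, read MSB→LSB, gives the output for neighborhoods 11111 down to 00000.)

1688640458

  #####|.  b31=0 t=4,i=0
  ####.|#  b30=1 t=4,i=1
  ###.#|#  b29=1 t=1,i=3
  ###..|.  b28=0 t=0,i=17
  ##.##|.  b27=0 t=3,i=7
  ##.#.|#  b26=1 t=0,i=1
  ##..#|.  b25=0 t=0,i=6
  ##...|.  b24=0 t=2,i=18
  #.###|#  b23=1 t=4,i=21
  #.##.|.  b22=0 t=0,i=4
  #.#.#|#  b21=1 t=0,i=2
  #.#..|.  b20=0 t=1,i=5
  #..##|.  b19=0 t=0,i=7
  #..#.|#  b18=1 t=0,i=11
  #...#|#  b17=1 t=1,i=17
  #....|.  b16=0 t=2,i=19
  .####|#  b15=1 t=4,i=22
  .###.|.  b14=0 t=0,i=16
  .##.#|.  b13=0 t=0,i=0
  .##..|#  b12=1 t=0,i=5
  .#.##|#  b11=1 t=0,i=3
  .#.#.|.  b10=0 t=1,i=12
  .#..#|#  b9=1 t=0,i=13
  .#...|#  b8=1 t=1,i=16
  ..###|#  b7=1 t=0,i=15
  ..##.|#  b6=1 t=0,i=8
  ..#.#|.  b5=0 t=0,i=20
  ..#..|.  b4=0 t=0,i=12
  ...##|#  b3=1 t=3,i=0
  ...#.|.  b2=0 t=1,i=18
  ....#|#  b1=1 t=2,i=20
  .....|.  b0=0 t=9,i=14
  bits 01100100101001101001101111001010 = 1688640458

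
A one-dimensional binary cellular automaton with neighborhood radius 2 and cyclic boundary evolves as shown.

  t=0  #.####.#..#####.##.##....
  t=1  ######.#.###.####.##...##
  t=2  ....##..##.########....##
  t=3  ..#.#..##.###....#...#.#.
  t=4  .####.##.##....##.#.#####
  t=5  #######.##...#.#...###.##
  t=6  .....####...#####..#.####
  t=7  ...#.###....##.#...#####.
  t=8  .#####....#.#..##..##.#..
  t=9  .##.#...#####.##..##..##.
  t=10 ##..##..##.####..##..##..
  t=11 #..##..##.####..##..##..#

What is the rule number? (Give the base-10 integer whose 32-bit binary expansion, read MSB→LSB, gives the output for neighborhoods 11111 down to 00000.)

  ##### -> .   bit 31 = 0  t=0,i=12
  ####. -> #   bit 30 = 1  t=0,i=4
  ###.# -> #   bit 29 = 1  t=0,i=5
  ###.. -> .   bit 28 = 0  t=2,i=18
  ##.## -> #   bit 27 = 1  t=0,i=15
  ##.#. -> .   bit 26 = 0  t=0,i=6
  ##..# -> .   bit 25 = 0  t=2,i=6
  ##... -> .   bit 24 = 0  t=0,i=21
  #.### -> #   bit 23 = 1  t=0,i=2
  #.##. -> #   bit 22 = 1  t=0,i=16
  #.#.# -> .   bit 21 = 0  t=1,i=7
  #.#.. -> #   bit 20 = 1  t=0,i=7
  #..## -> #   bit 19 = 1  t=0,i=9
  #..#. -> .   bit 18 = 0  t=6,i=18
  #...# -> .   bit 17 = 0  t=1,i=21
  #.... -> .   bit 16 = 0  t=0,i=22
  .#### -> #   bit 15 = 1  t=0,i=3
  .###. -> .   bit 14 = 0  t=1,i=10
  .##.# -> .   bit 13 = 0  t=0,i=17
  .##.. -> .   bit 12 = 0  t=0,i=20
  .#.## -> #   bit 11 = 1  t=0,i=1
  .#.#. -> #   bit 10 = 1  t=3,i=3
  .#..# -> .   bit 9 = 0  t=0,i=8
  .#... -> #   bit 8 = 1  t=3,i=18
  ..### -> #   bit 7 = 1  t=0,i=10
  ..##. -> #   bit 6 = 1  t=2,i=4
  ..#.# -> #   bit 5 = 1  t=0,i=0
  ..#.. -> .   bit 4 = 0  t=3,i=17
  ...## -> .   bit 3 = 0  t=1,i=22
  ...#. -> #   bit 2 = 1  t=0,i=24
  ....# -> #   bit 1 = 1  t=0,i=23
  ..... -> .   bit 0 = 0  t=6,i=2
  bits 01101000110110001000110111100110 = 1759022566

1759022566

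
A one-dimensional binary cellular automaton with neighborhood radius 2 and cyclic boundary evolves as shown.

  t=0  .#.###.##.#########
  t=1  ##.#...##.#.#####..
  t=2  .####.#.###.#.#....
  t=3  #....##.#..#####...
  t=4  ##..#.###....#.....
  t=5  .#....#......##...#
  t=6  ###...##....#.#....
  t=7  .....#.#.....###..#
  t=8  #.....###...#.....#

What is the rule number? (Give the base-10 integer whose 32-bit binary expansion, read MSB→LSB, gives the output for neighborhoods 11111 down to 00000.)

  nb #####: next=#  (t=0,i=12, bit31=1)
  nb ####.: next=.  (t=0,i=17, bit30=0)
  nb ###.#: next=.  (t=0,i=5, bit29=0)
  nb ###..: next=.  (t=1,i=16, bit28=0)
  nb ##.##: next=.  (t=0,i=6, bit27=0)
  nb ##.#.: next=#  (t=0,i=0, bit26=1)
  nb ##..#: next=.  (t=1,i=17, bit25=0)
  nb ##...: next=.  (t=3,i=16, bit24=0)
  nb #.###: next=#  (t=0,i=3, bit23=1)
  nb #.##.: next=#  (t=0,i=7, bit22=1)
  nb #.#.#: next=#  (t=0,i=1, bit21=1)
  nb #.#..: next=#  (t=1,i=3, bit20=1)
  nb #..##: next=.  (t=1,i=18, bit19=0)
  nb #..#.: next=.  (t=4,i=3, bit18=0)
  nb #...#: next=.  (t=1,i=5, bit17=0)
  nb #....: next=.  (t=2,i=16, bit16=0)
  nb .####: next=.  (t=0,i=11, bit15=0)
  nb .###.: next=.  (t=0,i=4, bit14=0)
  nb .##.#: next=#  (t=0,i=8, bit13=1)
  nb .##..: next=#  (t=4,i=1, bit12=1)
  nb .#.##: next=.  (t=0,i=2, bit11=0)
  nb .#.#.: next=#  (t=2,i=13, bit10=1)
  nb .#..#: next=.  (t=3,i=9, bit9=0)
  nb .#...: next=#  (t=1,i=4, bit8=1)
  nb ..###: next=.  (t=2,i=1, bit7=0)
  nb ..##.: next=.  (t=1,i=0, bit6=0)
  nb ..#.#: next=.  (t=4,i=4, bit5=0)
  nb ..#..: next=#  (t=3,i=0, bit4=1)
  nb ...##: next=#  (t=1,i=6, bit3=1)
  nb ...#.: next=.  (t=3,i=18, bit2=0)
  nb ....#: next=.  (t=2,i=18, bit1=0)
  nb .....: next=.  (t=2,i=17, bit0=0)
  bits 10000100111100000011010100011000 = 2230334744

2230334744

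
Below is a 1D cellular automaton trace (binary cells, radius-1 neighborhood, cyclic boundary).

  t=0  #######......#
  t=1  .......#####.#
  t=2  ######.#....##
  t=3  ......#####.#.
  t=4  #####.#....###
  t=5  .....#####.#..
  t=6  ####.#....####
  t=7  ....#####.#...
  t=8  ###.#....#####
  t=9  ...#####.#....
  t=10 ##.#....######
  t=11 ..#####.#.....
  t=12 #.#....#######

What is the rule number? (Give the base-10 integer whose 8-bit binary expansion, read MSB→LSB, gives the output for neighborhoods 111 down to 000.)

  ### -> .   bit 7 = 0  t=0,i=0
  ##. -> .   bit 6 = 0  t=0,i=6
  #.# -> #   bit 5 = 1  t=1,i=12
  #.. -> #   bit 4 = 1  t=0,i=7
  .## -> #   bit 3 = 1  t=0,i=13
  .#. -> #   bit 2 = 1  t=1,i=13
  ..# -> .   bit 1 = 0  t=0,i=12
  ... -> #   bit 0 = 1  t=0,i=8
  bits 00111101 = 61

61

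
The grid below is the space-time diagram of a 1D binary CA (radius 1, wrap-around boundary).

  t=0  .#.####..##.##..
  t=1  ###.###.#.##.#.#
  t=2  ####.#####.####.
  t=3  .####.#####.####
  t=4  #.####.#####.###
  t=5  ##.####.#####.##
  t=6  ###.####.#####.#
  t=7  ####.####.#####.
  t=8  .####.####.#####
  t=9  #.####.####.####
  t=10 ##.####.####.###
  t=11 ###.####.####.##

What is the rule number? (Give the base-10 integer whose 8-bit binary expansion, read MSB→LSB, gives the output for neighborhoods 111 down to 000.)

  nb ###: next=#  (t=0,i=4, bit7=1)
  nb ##.: next=#  (t=0,i=6, bit6=1)
  nb #.#: next=#  (t=0,i=2, bit5=1)
  nb #..: next=.  (t=0,i=7, bit4=0)
  nb .##: next=.  (t=0,i=3, bit3=0)
  nb .#.: next=#  (t=0,i=1, bit2=1)
  nb ..#: next=#  (t=0,i=0, bit1=1)
  nb ...: next=#  (t=0,i=15, bit0=1)
  bits 11100111 = 231

231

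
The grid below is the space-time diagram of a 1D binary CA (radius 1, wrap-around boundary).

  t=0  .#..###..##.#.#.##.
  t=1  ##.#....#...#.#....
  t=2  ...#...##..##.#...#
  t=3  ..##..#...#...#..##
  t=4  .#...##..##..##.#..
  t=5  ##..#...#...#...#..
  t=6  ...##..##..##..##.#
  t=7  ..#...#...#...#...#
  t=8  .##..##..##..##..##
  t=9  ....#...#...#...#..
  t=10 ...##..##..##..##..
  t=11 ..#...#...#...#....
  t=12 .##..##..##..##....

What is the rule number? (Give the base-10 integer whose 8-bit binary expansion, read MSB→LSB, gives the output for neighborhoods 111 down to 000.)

  ### -> .   bit 7 = 0  t=0,i=5
  ##. -> .   bit 6 = 0  t=0,i=6
  #.# -> .   bit 5 = 0  t=0,i=11
  #.. -> .   bit 4 = 0  t=0,i=2
  .## -> .   bit 3 = 0  t=0,i=4
  .#. -> #   bit 2 = 1  t=0,i=1
  ..# -> #   bit 1 = 1  t=0,i=0
  ... -> .   bit 0 = 0  t=1,i=5
  bits 00000110 = 6

6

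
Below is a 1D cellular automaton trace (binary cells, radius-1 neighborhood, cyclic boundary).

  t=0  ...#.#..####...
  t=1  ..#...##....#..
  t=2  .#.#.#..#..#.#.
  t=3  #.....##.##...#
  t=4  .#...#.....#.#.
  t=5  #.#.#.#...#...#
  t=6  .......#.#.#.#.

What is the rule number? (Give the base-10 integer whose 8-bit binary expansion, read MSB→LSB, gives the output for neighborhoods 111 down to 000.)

18

  ###|.  b7=0 t=0,i=9
  ##.|.  b6=0 t=0,i=11
  #.#|.  b5=0 t=0,i=4
  #..|#  b4=1 t=0,i=6
  .##|.  b3=0 t=0,i=8
  .#.|.  b2=0 t=0,i=3
  ..#|#  b1=1 t=0,i=2
  ...|.  b0=0 t=0,i=0
  bits 00010010 = 18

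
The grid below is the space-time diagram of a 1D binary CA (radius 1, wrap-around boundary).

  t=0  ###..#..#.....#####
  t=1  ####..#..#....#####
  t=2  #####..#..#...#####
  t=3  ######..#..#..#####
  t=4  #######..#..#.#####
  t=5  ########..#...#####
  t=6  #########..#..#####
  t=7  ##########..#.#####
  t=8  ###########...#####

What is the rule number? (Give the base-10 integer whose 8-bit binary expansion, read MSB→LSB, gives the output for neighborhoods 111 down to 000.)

  nb ###: next=#  (t=0,i=0, bit7=1)
  nb ##.: next=#  (t=0,i=2, bit6=1)
  nb #.#: next=.  (t=4,i=13, bit5=0)
  nb #..: next=#  (t=0,i=3, bit4=1)
  nb .##: next=#  (t=0,i=14, bit3=1)
  nb .#.: next=.  (t=0,i=5, bit2=0)
  nb ..#: next=.  (t=0,i=4, bit1=0)
  nb ...: next=.  (t=0,i=10, bit0=0)
  bits 11011000 = 216

216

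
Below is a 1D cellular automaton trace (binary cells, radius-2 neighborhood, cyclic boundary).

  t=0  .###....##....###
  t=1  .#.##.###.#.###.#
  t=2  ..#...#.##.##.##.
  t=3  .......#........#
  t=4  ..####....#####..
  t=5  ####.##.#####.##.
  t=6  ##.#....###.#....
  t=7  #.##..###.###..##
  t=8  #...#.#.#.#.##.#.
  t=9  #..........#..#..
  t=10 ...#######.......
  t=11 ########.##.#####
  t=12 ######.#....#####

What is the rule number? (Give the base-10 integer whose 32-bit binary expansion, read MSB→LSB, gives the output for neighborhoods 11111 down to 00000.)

  [31] ##### => #  t=4,i=12
  [30] ####. => .  t=4,i=4
  [29] ###.# => #  t=0,i=16
  [28] ###.. => #  t=0,i=3
  [27] ##.## => .  t=0,i=0
  [26] ##.#. => #  t=1,i=9
  [25] ##..# => #  t=7,i=4
  [24] ##... => #  t=0,i=4
  [23] #.### => #  t=0,i=1
  [22] #.##. => .  t=1,i=3
  [21] #.#.# => .  t=1,i=1
  [20] #.#.. => #  t=6,i=3
  [19] #..## => .  t=7,i=5
  [18] #..#. => .  t=9,i=13
  [17] #...# => .  t=2,i=0
  [16] #.... => .  t=0,i=5
  [15] .#### => #  t=4,i=3
  [14] .###. => .  t=0,i=2
  [13] .##.# => .  t=1,i=4
  [12] .##.. => .  t=0,i=9
  [11] .#.## => #  t=1,i=2
  [10] .#.#. => .  t=1,i=0
  [9] .#..# => .  t=9,i=12
  [8] .#... => .  t=2,i=3
  [7] ..### => #  t=0,i=14
  [6] ..##. => #  t=0,i=8
  [5] ..#.# => .  t=2,i=6
  [4] ..#.. => .  t=2,i=2
  [3] ...## => #  t=0,i=7
  [2] ...#. => .  t=2,i=1
  [1] ....# => #  t=0,i=6
  [0] ..... => #  t=3,i=2
  bits 10110111100100001000100011001011 = 3079702731

3079702731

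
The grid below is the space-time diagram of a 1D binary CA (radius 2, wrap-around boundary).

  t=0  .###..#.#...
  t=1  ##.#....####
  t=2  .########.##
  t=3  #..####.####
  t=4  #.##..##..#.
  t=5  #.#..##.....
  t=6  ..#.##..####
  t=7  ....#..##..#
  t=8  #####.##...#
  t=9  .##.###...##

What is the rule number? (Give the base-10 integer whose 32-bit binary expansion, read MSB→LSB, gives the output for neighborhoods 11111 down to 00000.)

  #####|#  b31=1 t=1,i=10
  ####.|.  b30=0 t=1,i=0
  ###.#|#  b29=1 t=1,i=1
  ###..|#  b28=1 t=0,i=3
  ##.##|#  b27=1 t=2,i=0
  ##.#.|#  b26=1 t=1,i=2
  ##..#|.  b25=0 t=0,i=4
  ##...|.  b24=0 t=5,i=7
  #.###|.  b23=0 t=2,i=1
  #.##.|#  b22=1 t=2,i=10
  #.#.#|#  b21=1 t=4,i=0
  #.#..|#  b20=1 t=0,i=8
  #..##|#  b19=1 t=3,i=2
  #..#.|.  b18=0 t=0,i=5
  #...#|.  b17=0 t=8,i=9
  #....|#  b16=1 t=0,i=10
  .####|.  b15=0 t=1,i=9
  .###.|.  b14=0 t=0,i=2
  .##.#|#  b13=1 t=2,i=11
  .##..|.  b12=0 t=4,i=3
  .#.##|.  b11=0 t=4,i=1
  .#.#.|.  b10=0 t=0,i=7
  .#..#|.  b9=0 t=5,i=3
  .#...|#  b8=1 t=0,i=9
  ..###|#  b7=1 t=0,i=1
  ..##.|#  b6=1 t=4,i=6
  ..#.#|.  b5=0 t=0,i=6
  ..#..|#  b4=1 t=7,i=4
  ...##|#  b3=1 t=0,i=0
  ...#.|#  b2=1 t=5,i=11
  ....#|#  b1=1 t=0,i=11
  .....|#  b0=1 t=5,i=9
  bits 10111100011110010010000111011111 = 3162055135

3162055135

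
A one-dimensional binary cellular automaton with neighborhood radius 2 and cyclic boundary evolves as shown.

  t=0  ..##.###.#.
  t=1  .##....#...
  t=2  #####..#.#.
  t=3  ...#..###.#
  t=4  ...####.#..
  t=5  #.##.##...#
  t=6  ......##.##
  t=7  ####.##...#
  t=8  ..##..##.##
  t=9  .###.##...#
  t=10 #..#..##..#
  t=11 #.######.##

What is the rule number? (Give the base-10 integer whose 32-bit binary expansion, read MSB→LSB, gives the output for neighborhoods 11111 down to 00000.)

  nb #####: next=.  (t=2,i=2, bit31=0)
  nb ####.: next=#  (t=2,i=3, bit30=1)
  nb ###.#: next=#  (t=0,i=7, bit29=1)
  nb ###..: next=.  (t=2,i=4, bit28=0)
  nb ##.##: next=.  (t=0,i=4, bit27=0)
  nb ##.#.: next=.  (t=0,i=8, bit26=0)
  nb ##..#: next=.  (t=2,i=5, bit25=0)
  nb ##...: next=#  (t=1,i=3, bit24=1)
  nb #.###: next=.  (t=0,i=5, bit23=0)
  nb #.##.: next=.  (t=5,i=2, bit22=0)
  nb #.#.#: next=.  (t=2,i=9, bit21=0)
  nb #.#..: next=.  (t=0,i=9, bit20=0)
  nb #..##: next=#  (t=3,i=5, bit19=1)
  nb #..#.: next=#  (t=2,i=6, bit18=1)
  nb #...#: next=.  (t=0,i=0, bit17=0)
  nb #....: next=#  (t=1,i=4, bit16=1)
  nb .####: next=.  (t=2,i=1, bit15=0)
  nb .###.: next=.  (t=0,i=6, bit14=0)
  nb .##.#: next=.  (t=0,i=3, bit13=0)
  nb .##..: next=#  (t=1,i=2, bit12=1)
  nb .#.##: next=#  (t=2,i=10, bit11=1)
  nb .#.#.: next=#  (t=2,i=8, bit10=1)
  nb .#..#: next=#  (t=3,i=4, bit9=1)
  nb .#...: next=.  (t=0,i=10, bit8=0)
  nb ..###: next=#  (t=3,i=6, bit7=1)
  nb ..##.: next=#  (t=0,i=2, bit6=1)
  nb ..#.#: next=#  (t=2,i=7, bit5=1)
  nb ..#..: next=#  (t=1,i=7, bit4=1)
  nb ...##: next=#  (t=0,i=1, bit3=1)
  nb ...#.: next=.  (t=1,i=6, bit2=0)
  nb ....#: next=.  (t=1,i=5, bit1=0)
  nb .....: next=#  (t=4,i=0, bit0=1)
  bits 01100001000011010001111011111001 = 1628249849

1628249849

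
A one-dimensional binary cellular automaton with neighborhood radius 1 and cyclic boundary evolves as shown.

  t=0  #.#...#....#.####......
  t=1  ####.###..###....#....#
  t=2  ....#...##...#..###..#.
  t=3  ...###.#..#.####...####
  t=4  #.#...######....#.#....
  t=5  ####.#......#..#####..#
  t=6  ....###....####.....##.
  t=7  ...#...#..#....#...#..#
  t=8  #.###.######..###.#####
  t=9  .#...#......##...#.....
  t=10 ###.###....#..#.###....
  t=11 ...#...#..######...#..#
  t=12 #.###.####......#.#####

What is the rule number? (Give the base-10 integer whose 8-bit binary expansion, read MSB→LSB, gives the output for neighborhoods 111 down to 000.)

54

  nb ###: next=.  (t=0,i=14, bit7=0)
  nb ##.: next=.  (t=0,i=16, bit6=0)
  nb #.#: next=#  (t=0,i=1, bit5=1)
  nb #..: next=#  (t=0,i=3, bit4=1)
  nb .##: next=.  (t=0,i=13, bit3=0)
  nb .#.: next=#  (t=0,i=0, bit2=1)
  nb ..#: next=#  (t=0,i=5, bit1=1)
  nb ...: next=.  (t=0,i=4, bit0=0)
  bits 00110110 = 54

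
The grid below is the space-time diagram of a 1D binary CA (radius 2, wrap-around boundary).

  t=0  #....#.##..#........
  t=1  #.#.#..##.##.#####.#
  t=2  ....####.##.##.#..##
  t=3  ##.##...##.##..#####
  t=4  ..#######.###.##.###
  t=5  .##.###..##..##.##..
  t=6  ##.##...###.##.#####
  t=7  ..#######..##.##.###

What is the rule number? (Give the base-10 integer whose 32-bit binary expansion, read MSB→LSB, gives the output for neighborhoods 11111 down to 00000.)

2313097949

  #####|#  b31=1 t=1,i=15
  ####.|.  b30=0 t=1,i=16
  ###.#|.  b29=0 t=1,i=17
  ###..|.  b28=0 t=4,i=19
  ##.##|#  b27=1 t=1,i=9
  ##.#.|.  b26=0 t=1,i=1
  ##..#|.  b25=0 t=0,i=9
  ##...|#  b24=1 t=2,i=0
  #.###|#  b23=1 t=1,i=13
  #.##.|#  b22=1 t=0,i=7
  #.#.#|.  b21=0 t=1,i=2
  #.#..|#  b20=1 t=1,i=4
  #..##|#  b19=1 t=1,i=6
  #..#.|#  b18=1 t=0,i=10
  #...#|#  b17=1 t=3,i=6
  #....|#  b16=1 t=0,i=2
  .####|.  b15=0 t=1,i=14
  .###.|.  b14=0 t=4,i=11
  .##.#|.  b13=0 t=1,i=0
  .##..|#  b12=1 t=0,i=8
  .#.##|.  b11=0 t=0,i=6
  .#.#.|.  b10=0 t=1,i=3
  .#..#|#  b9=1 t=1,i=5
  .#...|.  b8=0 t=0,i=1
  ..###|#  b7=1 t=2,i=4
  ..##.|#  b6=1 t=1,i=7
  ..#.#|.  b5=0 t=0,i=5
  ..#..|#  b4=1 t=0,i=0
  ...##|#  b3=1 t=2,i=3
  ...#.|#  b2=1 t=0,i=4
  ....#|.  b1=0 t=0,i=3
  .....|#  b0=1 t=0,i=14
  bits 10001001110111110001001011011101 = 2313097949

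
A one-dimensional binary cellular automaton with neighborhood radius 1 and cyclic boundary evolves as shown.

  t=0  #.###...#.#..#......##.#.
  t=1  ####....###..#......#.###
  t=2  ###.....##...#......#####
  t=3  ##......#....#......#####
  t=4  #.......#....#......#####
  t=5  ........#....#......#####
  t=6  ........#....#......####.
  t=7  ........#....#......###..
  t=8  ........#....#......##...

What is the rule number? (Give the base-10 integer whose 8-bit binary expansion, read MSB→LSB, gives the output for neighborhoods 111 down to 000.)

172

  nb ###: next=#  (t=0,i=3, bit7=1)
  nb ##.: next=.  (t=0,i=4, bit6=0)
  nb #.#: next=#  (t=0,i=1, bit5=1)
  nb #..: next=.  (t=0,i=5, bit4=0)
  nb .##: next=#  (t=0,i=2, bit3=1)
  nb .#.: next=#  (t=0,i=0, bit2=1)
  nb ..#: next=.  (t=0,i=7, bit1=0)
  nb ...: next=.  (t=0,i=6, bit0=0)
  bits 10101100 = 172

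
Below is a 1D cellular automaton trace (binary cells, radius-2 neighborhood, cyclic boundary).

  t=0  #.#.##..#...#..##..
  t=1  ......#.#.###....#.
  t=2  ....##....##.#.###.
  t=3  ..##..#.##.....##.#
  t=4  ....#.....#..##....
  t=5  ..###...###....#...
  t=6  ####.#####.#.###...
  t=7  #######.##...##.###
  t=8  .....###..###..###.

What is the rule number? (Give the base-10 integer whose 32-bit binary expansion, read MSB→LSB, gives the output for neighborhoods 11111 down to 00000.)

  #####|.  b31=0 t=6,i=7
  ####.|#  b30=1 t=6,i=2
  ###.#|#  b29=1 t=6,i=3
  ###..|.  b28=0 t=1,i=12
  ##.##|#  b27=1 t=6,i=4
  ##.#.|.  b26=0 t=2,i=12
  ##..#|#  b25=1 t=0,i=6
  ##...|#  b24=1 t=1,i=13
  #.###|#  b23=1 t=1,i=10
  #.##.|.  b22=0 t=0,i=4
  #.#.#|.  b21=0 t=0,i=2
  #.#..|.  b20=0 t=3,i=18
  #..##|.  b19=0 t=0,i=14
  #..#.|.  b18=0 t=0,i=7
  #...#|#  b17=1 t=0,i=10
  #....|.  b16=0 t=1,i=0
  .####|#  b15=1 t=6,i=1
  .###.|#  b14=1 t=1,i=11
  .##.#|.  b13=0 t=2,i=11
  .##..|.  b12=0 t=0,i=5
  .#.##|.  b11=0 t=0,i=3
  .#.#.|.  b10=0 t=0,i=1
  .#..#|.  b9=0 t=0,i=13
  .#...|.  b8=0 t=0,i=9
  ..###|#  b7=1 t=5,i=2
  ..##.|.  b6=0 t=0,i=15
  ..#.#|.  b5=0 t=0,i=0
  ..#..|#  b4=1 t=0,i=8
  ...##|#  b3=1 t=2,i=3
  ...#.|#  b2=1 t=0,i=11
  ....#|#  b1=1 t=1,i=4
  .....|.  b0=0 t=1,i=1
  bits 01101011100000101100000010011110 = 1803731102

1803731102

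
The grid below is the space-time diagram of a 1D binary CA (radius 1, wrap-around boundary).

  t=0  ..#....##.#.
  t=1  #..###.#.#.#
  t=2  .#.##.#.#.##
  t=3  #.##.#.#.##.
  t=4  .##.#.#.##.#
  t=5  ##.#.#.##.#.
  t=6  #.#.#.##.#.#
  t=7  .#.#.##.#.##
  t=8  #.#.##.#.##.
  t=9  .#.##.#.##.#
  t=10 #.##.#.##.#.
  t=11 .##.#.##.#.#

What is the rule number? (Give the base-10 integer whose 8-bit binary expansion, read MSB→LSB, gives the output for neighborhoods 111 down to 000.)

185

  ###|#  b7=1 t=1,i=4
  ##.|.  b6=0 t=0,i=8
  #.#|#  b5=1 t=0,i=9
  #..|#  b4=1 t=0,i=3
  .##|#  b3=1 t=0,i=7
  .#.|.  b2=0 t=0,i=2
  ..#|.  b1=0 t=0,i=1
  ...|#  b0=1 t=0,i=0
  bits 10111001 = 185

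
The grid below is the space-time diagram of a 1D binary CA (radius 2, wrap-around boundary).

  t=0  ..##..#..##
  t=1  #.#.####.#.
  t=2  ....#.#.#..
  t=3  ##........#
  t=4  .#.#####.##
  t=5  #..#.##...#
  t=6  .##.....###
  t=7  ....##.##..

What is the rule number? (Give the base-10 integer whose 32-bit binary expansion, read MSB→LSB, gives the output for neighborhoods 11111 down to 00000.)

3599180505

  nb #####: next=#  (t=4,i=5, bit31=1)
  nb ####.: next=#  (t=1,i=6, bit30=1)
  nb ###.#: next=.  (t=1,i=7, bit29=0)
  nb ###..: next=#  (t=3,i=1, bit28=1)
  nb ##.##: next=.  (t=4,i=8, bit27=0)
  nb ##.#.: next=#  (t=1,i=8, bit26=1)
  nb ##..#: next=#  (t=0,i=0, bit25=1)
  nb ##...: next=.  (t=3,i=2, bit24=0)
  nb #.###: next=#  (t=1,i=4, bit23=1)
  nb #.##.: next=.  (t=4,i=9, bit22=0)
  nb #.#.#: next=.  (t=1,i=0, bit21=0)
  nb #.#..: next=.  (t=2,i=8, bit20=0)
  nb #..##: next=.  (t=0,i=1, bit19=0)
  nb #..#.: next=#  (t=0,i=5, bit18=1)
  nb #...#: next=#  (t=5,i=8, bit17=1)
  nb #....: next=#  (t=2,i=10, bit16=1)
  nb .####: next=.  (t=1,i=5, bit15=0)
  nb .###.: next=.  (t=3,i=0, bit14=0)
  nb .##.#: next=#  (t=4,i=10, bit13=1)
  nb .##..: next=.  (t=0,i=3, bit12=0)
  nb .#.##: next=.  (t=1,i=3, bit11=0)
  nb .#.#.: next=.  (t=1,i=1, bit10=0)
  nb .#..#: next=#  (t=0,i=7, bit9=1)
  nb .#...: next=.  (t=2,i=9, bit8=0)
  nb ..###: next=#  (t=3,i=10, bit7=1)
  nb ..##.: next=#  (t=0,i=2, bit6=1)
  nb ..#.#: next=.  (t=2,i=4, bit5=0)
  nb ..#..: next=#  (t=0,i=6, bit4=1)
  nb ...##: next=#  (t=3,i=9, bit3=1)
  nb ...#.: next=.  (t=2,i=3, bit2=0)
  nb ....#: next=.  (t=2,i=2, bit1=0)
  nb .....: next=#  (t=2,i=0, bit0=1)
  bits 11010110100001110010001011011001 = 3599180505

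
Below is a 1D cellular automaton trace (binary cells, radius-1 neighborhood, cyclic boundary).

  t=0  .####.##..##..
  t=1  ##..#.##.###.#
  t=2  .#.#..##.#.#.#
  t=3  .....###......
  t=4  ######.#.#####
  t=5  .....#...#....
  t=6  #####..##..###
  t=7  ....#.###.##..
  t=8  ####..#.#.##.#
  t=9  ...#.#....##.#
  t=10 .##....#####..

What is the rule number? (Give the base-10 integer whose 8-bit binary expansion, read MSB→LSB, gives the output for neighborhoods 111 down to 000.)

  ###|.  b7=0 t=0,i=2
  ##.|#  b6=1 t=0,i=4
  #.#|.  b5=0 t=0,i=5
  #..|.  b4=0 t=0,i=8
  .##|#  b3=1 t=0,i=1
  .#.|.  b2=0 t=1,i=4
  ..#|#  b1=1 t=0,i=0
  ...|#  b0=1 t=0,i=13
  bits 01001011 = 75

75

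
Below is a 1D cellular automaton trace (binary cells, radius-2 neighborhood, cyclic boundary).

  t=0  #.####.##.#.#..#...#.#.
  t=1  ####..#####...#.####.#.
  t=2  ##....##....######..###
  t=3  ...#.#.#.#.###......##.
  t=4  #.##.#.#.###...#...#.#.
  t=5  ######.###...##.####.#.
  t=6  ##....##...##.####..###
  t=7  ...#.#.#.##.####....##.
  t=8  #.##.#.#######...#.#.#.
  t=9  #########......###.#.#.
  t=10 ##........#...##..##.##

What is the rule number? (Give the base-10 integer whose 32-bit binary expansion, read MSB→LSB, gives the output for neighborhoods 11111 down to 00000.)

  nb #####: next=.  (t=1,i=8, bit31=0)
  nb ####.: next=.  (t=0,i=4, bit30=0)
  nb ###.#: next=.  (t=0,i=5, bit29=0)
  nb ###..: next=.  (t=1,i=3, bit28=0)
  nb ##.##: next=#  (t=0,i=6, bit27=1)
  nb ##.#.: next=#  (t=0,i=9, bit26=1)
  nb ##..#: next=.  (t=1,i=4, bit25=0)
  nb ##...: next=.  (t=1,i=11, bit24=0)
  nb #.###: next=#  (t=0,i=2, bit23=1)
  nb #.##.: next=#  (t=0,i=7, bit22=1)
  nb #.#.#: next=#  (t=0,i=0, bit21=1)
  nb #.#..: next=.  (t=0,i=12, bit20=0)
  nb #..##: next=.  (t=1,i=5, bit19=0)
  nb #..#.: next=#  (t=0,i=14, bit18=1)
  nb #...#: next=#  (t=0,i=17, bit17=1)
  nb #....: next=#  (t=2,i=3, bit16=1)
  nb .####: next=#  (t=0,i=3, bit15=1)
  nb .###.: next=.  (t=3,i=12, bit14=0)
  nb .##.#: next=#  (t=0,i=8, bit13=1)
  nb .##..: next=#  (t=2,i=7, bit12=1)
  nb .#.##: next=#  (t=0,i=1, bit11=1)
  nb .#.#.: next=.  (t=0,i=11, bit10=0)
  nb .#..#: next=.  (t=0,i=13, bit9=0)
  nb .#...: next=#  (t=0,i=16, bit8=1)
  nb ..###: next=#  (t=1,i=6, bit7=1)
  nb ..##.: next=.  (t=2,i=6, bit6=0)
  nb ..#.#: next=#  (t=0,i=19, bit5=1)
  nb ..#..: next=.  (t=0,i=15, bit4=0)
  nb ...##: next=#  (t=2,i=5, bit3=1)
  nb ...#.: next=#  (t=0,i=18, bit2=1)
  nb ....#: next=.  (t=2,i=4, bit1=0)
  nb .....: next=.  (t=3,i=16, bit0=0)
  bits 00001100111001111011100110101100 = 216512940

216512940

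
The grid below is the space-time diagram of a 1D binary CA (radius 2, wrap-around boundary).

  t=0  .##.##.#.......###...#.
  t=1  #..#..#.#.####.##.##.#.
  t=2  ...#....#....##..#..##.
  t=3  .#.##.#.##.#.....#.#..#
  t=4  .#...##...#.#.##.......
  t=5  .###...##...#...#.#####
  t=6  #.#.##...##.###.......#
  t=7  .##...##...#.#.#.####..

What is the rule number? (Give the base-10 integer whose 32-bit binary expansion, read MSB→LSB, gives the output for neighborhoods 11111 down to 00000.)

757744019

  ##### -> .   bit 31 = 0  t=5,i=20
  ####. -> .   bit 30 = 0  t=1,i=12
  ###.# -> #   bit 29 = 1  t=1,i=13
  ###.. -> .   bit 28 = 0  t=0,i=17
  ##.## -> #   bit 27 = 1  t=0,i=3
  ##.#. -> #   bit 26 = 1  t=0,i=6
  ##..# -> .   bit 25 = 0  t=2,i=15
  ##... -> #   bit 24 = 1  t=0,i=18
  #.### -> .   bit 23 = 0  t=1,i=10
  #.##. -> .   bit 22 = 0  t=0,i=4
  #.#.# -> #   bit 21 = 1  t=1,i=8
  #.#.. -> .   bit 20 = 0  t=0,i=7
  #..## -> #   bit 19 = 1  t=0,i=0
  #..#. -> .   bit 18 = 0  t=1,i=2
  #...# -> #   bit 17 = 1  t=0,i=19
  #.... -> .   bit 16 = 0  t=0,i=9
  .#### -> .   bit 15 = 0  t=1,i=11
  .###. -> #   bit 14 = 1  t=0,i=16
  .##.# -> .   bit 13 = 0  t=0,i=2
  .##.. -> .   bit 12 = 0  t=2,i=14
  .#.## -> .   bit 11 = 0  t=1,i=9
  .#.#. -> .   bit 10 = 0  t=1,i=7
  .#..# -> .   bit 9 = 0  t=0,i=22
  .#... -> #   bit 8 = 1  t=0,i=8
  ..### -> #   bit 7 = 1  t=0,i=15
  ..##. -> .   bit 6 = 0  t=0,i=1
  ..#.# -> .   bit 5 = 0  t=1,i=6
  ..#.. -> #   bit 4 = 1  t=0,i=21
  ...## -> .   bit 3 = 0  t=0,i=14
  ...#. -> .   bit 2 = 0  t=0,i=20
  ....# -> #   bit 1 = 1  t=0,i=13
  ..... -> #   bit 0 = 1  t=0,i=10
  bits 00101101001010100100000110010011 = 757744019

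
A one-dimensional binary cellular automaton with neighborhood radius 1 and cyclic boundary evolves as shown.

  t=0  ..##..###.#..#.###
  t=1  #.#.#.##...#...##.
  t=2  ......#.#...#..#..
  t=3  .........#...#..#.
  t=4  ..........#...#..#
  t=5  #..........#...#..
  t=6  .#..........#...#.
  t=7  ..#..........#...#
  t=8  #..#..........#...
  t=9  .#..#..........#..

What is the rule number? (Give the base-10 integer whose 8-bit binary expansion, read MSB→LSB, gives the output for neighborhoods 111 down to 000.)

  ### -> #   bit 7 = 1  t=0,i=7
  ##. -> .   bit 6 = 0  t=0,i=3
  #.# -> .   bit 5 = 0  t=0,i=9
  #.. -> #   bit 4 = 1  t=0,i=0
  .## -> #   bit 3 = 1  t=0,i=2
  .#. -> .   bit 2 = 0  t=0,i=10
  ..# -> .   bit 1 = 0  t=0,i=1
  ... -> .   bit 0 = 0  t=1,i=9
  bits 10011000 = 152

152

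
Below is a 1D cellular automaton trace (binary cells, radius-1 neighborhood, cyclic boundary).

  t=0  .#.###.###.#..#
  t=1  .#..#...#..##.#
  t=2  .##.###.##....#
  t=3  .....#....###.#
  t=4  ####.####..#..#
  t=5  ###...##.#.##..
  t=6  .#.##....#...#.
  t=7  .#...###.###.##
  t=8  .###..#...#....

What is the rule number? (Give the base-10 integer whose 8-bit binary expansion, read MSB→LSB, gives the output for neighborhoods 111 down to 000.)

  nb ###: next=#  (t=0,i=4, bit7=1)
  nb ##.: next=.  (t=0,i=5, bit6=0)
  nb #.#: next=.  (t=0,i=0, bit5=0)
  nb #..: next=#  (t=0,i=12, bit4=1)
  nb .##: next=.  (t=0,i=3, bit3=0)
  nb .#.: next=#  (t=0,i=1, bit2=1)
  nb ..#: next=.  (t=0,i=13, bit1=0)
  nb ...: next=#  (t=1,i=6, bit0=1)
  bits 10010101 = 149

149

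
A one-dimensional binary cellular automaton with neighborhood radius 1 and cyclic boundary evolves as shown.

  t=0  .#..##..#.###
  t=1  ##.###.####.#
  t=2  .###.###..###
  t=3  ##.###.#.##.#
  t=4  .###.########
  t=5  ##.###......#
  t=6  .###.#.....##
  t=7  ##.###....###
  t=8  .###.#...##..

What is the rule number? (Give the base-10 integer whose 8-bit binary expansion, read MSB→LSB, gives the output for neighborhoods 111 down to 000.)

  ### -> .   bit 7 = 0  t=0,i=11
  ##. -> #   bit 6 = 1  t=0,i=5
  #.# -> #   bit 5 = 1  t=0,i=0
  #.. -> .   bit 4 = 0  t=0,i=2
  .## -> #   bit 3 = 1  t=0,i=4
  .#. -> #   bit 2 = 1  t=0,i=1
  ..# -> #   bit 1 = 1  t=0,i=3
  ... -> .   bit 0 = 0  t=5,i=7
  bits 01101110 = 110

110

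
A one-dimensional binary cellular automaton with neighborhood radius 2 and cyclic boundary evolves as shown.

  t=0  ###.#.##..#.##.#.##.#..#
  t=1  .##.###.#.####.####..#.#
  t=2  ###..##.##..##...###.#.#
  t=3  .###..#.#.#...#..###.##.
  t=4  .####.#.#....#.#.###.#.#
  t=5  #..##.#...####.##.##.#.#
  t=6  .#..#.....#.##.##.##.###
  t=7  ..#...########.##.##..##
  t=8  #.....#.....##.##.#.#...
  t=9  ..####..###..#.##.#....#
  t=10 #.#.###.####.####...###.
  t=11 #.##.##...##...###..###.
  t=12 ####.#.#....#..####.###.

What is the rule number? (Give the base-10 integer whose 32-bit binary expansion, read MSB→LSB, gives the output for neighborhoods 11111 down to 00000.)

1935764135

  [31] ##### => .  t=7,i=8
  [30] ####. => #  t=0,i=1
  [29] ###.# => #  t=0,i=2
  [28] ###.. => #  t=1,i=18
  [27] ##.## => .  t=1,i=3
  [26] ##.#. => .  t=0,i=3
  [25] ##..# => #  t=0,i=8
  [24] ##... => #  t=2,i=14
  [23] #.### => .  t=1,i=4
  [22] #.##. => #  t=0,i=6
  [21] #.#.# => #  t=0,i=4
  [20] #.#.. => .  t=0,i=20
  [19] #..## => .  t=0,i=22
  [18] #..#. => .  t=0,i=9
  [17] #...# => .  t=2,i=15
  [16] #.... => #  t=4,i=10
  [15] .#### => .  t=0,i=0
  [14] .###. => #  t=1,i=5
  [13] .##.# => #  t=0,i=13
  [12] .##.. => .  t=0,i=7
  [11] .#.## => #  t=0,i=5
  [10] .#.#. => .  t=1,i=22
  [9] .#..# => #  t=0,i=21
  [8] .#... => .  t=3,i=11
  [7] ..### => #  t=0,i=23
  [6] ..##. => .  t=2,i=5
  [5] ..#.# => #  t=0,i=10
  [4] ..#.. => .  t=3,i=14
  [3] ...## => .  t=2,i=16
  [2] ...#. => #  t=3,i=13
  [1] ....# => #  t=4,i=11
  [0] ..... => #  t=6,i=7
  bits 01110011011000010110101010100111 = 1935764135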